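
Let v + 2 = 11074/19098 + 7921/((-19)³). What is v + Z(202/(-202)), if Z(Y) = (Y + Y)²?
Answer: 93333836/65496591 ≈ 1.4250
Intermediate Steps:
Z(Y) = 4*Y² (Z(Y) = (2*Y)² = 4*Y²)
v = -168652528/65496591 (v = -2 + (11074/19098 + 7921/((-19)³)) = -2 + (11074*(1/19098) + 7921/(-6859)) = -2 + (5537/9549 + 7921*(-1/6859)) = -2 + (5537/9549 - 7921/6859) = -2 - 37659346/65496591 = -168652528/65496591 ≈ -2.5750)
v + Z(202/(-202)) = -168652528/65496591 + 4*(202/(-202))² = -168652528/65496591 + 4*(202*(-1/202))² = -168652528/65496591 + 4*(-1)² = -168652528/65496591 + 4*1 = -168652528/65496591 + 4 = 93333836/65496591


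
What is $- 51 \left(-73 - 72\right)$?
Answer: $7395$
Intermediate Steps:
$- 51 \left(-73 - 72\right) = \left(-51\right) \left(-145\right) = 7395$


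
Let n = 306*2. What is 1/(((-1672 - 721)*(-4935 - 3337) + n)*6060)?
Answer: 1/119960778480 ≈ 8.3361e-12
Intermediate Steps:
n = 612
1/(((-1672 - 721)*(-4935 - 3337) + n)*6060) = 1/(((-1672 - 721)*(-4935 - 3337) + 612)*6060) = (1/6060)/(-2393*(-8272) + 612) = (1/6060)/(19794896 + 612) = (1/6060)/19795508 = (1/19795508)*(1/6060) = 1/119960778480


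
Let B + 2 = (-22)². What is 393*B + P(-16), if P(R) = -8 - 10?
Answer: 189408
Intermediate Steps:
B = 482 (B = -2 + (-22)² = -2 + 484 = 482)
P(R) = -18
393*B + P(-16) = 393*482 - 18 = 189426 - 18 = 189408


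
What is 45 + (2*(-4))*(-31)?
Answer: 293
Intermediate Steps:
45 + (2*(-4))*(-31) = 45 - 8*(-31) = 45 + 248 = 293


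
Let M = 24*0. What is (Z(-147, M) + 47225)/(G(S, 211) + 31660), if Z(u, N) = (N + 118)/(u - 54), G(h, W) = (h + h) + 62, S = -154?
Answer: 9492107/6314214 ≈ 1.5033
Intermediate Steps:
G(h, W) = 62 + 2*h (G(h, W) = 2*h + 62 = 62 + 2*h)
M = 0
Z(u, N) = (118 + N)/(-54 + u)
(Z(-147, M) + 47225)/(G(S, 211) + 31660) = ((118 + 0)/(-54 - 147) + 47225)/((62 + 2*(-154)) + 31660) = (118/(-201) + 47225)/((62 - 308) + 31660) = (-1/201*118 + 47225)/(-246 + 31660) = (-118/201 + 47225)/31414 = (9492107/201)*(1/31414) = 9492107/6314214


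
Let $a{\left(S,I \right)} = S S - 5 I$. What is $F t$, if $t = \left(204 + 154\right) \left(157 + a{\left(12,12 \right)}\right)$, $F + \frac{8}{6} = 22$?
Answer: $\frac{5349236}{3} \approx 1.7831 \cdot 10^{6}$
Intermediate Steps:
$F = \frac{62}{3}$ ($F = - \frac{4}{3} + 22 = \frac{62}{3} \approx 20.667$)
$a{\left(S,I \right)} = S^{2} - 5 I$
$t = 86278$ ($t = \left(204 + 154\right) \left(157 + \left(12^{2} - 60\right)\right) = 358 \left(157 + \left(144 - 60\right)\right) = 358 \left(157 + 84\right) = 358 \cdot 241 = 86278$)
$F t = \frac{62}{3} \cdot 86278 = \frac{5349236}{3}$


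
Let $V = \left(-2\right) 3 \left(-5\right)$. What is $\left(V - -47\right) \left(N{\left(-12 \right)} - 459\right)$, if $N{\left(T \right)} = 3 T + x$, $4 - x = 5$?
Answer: $-38192$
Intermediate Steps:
$x = -1$ ($x = 4 - 5 = -1$)
$V = 30$ ($V = \left(-6\right) \left(-5\right) = 30$)
$N{\left(T \right)} = -1 + 3 T$ ($N{\left(T \right)} = 3 T - 1 = -1 + 3 T$)
$\left(V - -47\right) \left(N{\left(-12 \right)} - 459\right) = \left(30 - -47\right) \left(\left(-1 + 3 \left(-12\right)\right) - 459\right) = \left(30 + 47\right) \left(\left(-1 - 36\right) - 459\right) = 77 \left(-37 - 459\right) = 77 \left(-496\right) = -38192$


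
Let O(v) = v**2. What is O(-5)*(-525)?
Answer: -13125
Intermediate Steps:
O(-5)*(-525) = (-5)**2*(-525) = 25*(-525) = -13125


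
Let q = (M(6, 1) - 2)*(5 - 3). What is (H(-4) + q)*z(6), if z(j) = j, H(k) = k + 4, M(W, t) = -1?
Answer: -36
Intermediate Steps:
H(k) = 4 + k
q = -6 (q = (-1 - 2)*(5 - 3) = -3*2 = -6)
(H(-4) + q)*z(6) = ((4 - 4) - 6)*6 = (0 - 6)*6 = -6*6 = -36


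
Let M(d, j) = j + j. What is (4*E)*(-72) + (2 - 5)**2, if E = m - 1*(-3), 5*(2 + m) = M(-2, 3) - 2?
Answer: -2547/5 ≈ -509.40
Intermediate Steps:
M(d, j) = 2*j
m = -6/5 (m = -2 + (2*3 - 2)/5 = -2 + (6 - 2)/5 = -2 + (1/5)*4 = -2 + 4/5 = -6/5 ≈ -1.2000)
E = 9/5 (E = -6/5 - 1*(-3) = -6/5 + 3 = 9/5 ≈ 1.8000)
(4*E)*(-72) + (2 - 5)**2 = (4*(9/5))*(-72) + (2 - 5)**2 = (36/5)*(-72) + (-3)**2 = -2592/5 + 9 = -2547/5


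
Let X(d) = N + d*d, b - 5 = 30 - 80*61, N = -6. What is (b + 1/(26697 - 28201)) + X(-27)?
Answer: -6199489/1504 ≈ -4122.0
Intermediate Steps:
b = -4845 (b = 5 + (30 - 80*61) = 5 + (30 - 4880) = 5 - 4850 = -4845)
X(d) = -6 + d² (X(d) = -6 + d*d = -6 + d²)
(b + 1/(26697 - 28201)) + X(-27) = (-4845 + 1/(26697 - 28201)) + (-6 + (-27)²) = (-4845 + 1/(-1504)) + (-6 + 729) = (-4845 - 1/1504) + 723 = -7286881/1504 + 723 = -6199489/1504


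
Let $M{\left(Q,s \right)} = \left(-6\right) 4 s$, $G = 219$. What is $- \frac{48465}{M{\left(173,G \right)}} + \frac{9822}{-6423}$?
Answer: $\frac{9617269}{1250344} \approx 7.6917$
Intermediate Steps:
$M{\left(Q,s \right)} = - 24 s$
$- \frac{48465}{M{\left(173,G \right)}} + \frac{9822}{-6423} = - \frac{48465}{\left(-24\right) 219} + \frac{9822}{-6423} = - \frac{48465}{-5256} + 9822 \left(- \frac{1}{6423}\right) = \left(-48465\right) \left(- \frac{1}{5256}\right) - \frac{3274}{2141} = \frac{5385}{584} - \frac{3274}{2141} = \frac{9617269}{1250344}$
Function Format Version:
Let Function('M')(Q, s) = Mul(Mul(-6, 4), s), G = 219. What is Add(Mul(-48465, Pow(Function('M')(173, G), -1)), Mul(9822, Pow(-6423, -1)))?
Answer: Rational(9617269, 1250344) ≈ 7.6917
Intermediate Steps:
Function('M')(Q, s) = Mul(-24, s)
Add(Mul(-48465, Pow(Function('M')(173, G), -1)), Mul(9822, Pow(-6423, -1))) = Add(Mul(-48465, Pow(Mul(-24, 219), -1)), Mul(9822, Pow(-6423, -1))) = Add(Mul(-48465, Pow(-5256, -1)), Mul(9822, Rational(-1, 6423))) = Add(Mul(-48465, Rational(-1, 5256)), Rational(-3274, 2141)) = Add(Rational(5385, 584), Rational(-3274, 2141)) = Rational(9617269, 1250344)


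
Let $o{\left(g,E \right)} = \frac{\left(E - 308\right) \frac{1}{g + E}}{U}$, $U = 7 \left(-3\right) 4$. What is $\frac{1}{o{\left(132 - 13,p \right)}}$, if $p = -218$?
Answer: $- \frac{4158}{263} \approx -15.81$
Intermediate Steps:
$U = -84$ ($U = \left(-21\right) 4 = -84$)
$o{\left(g,E \right)} = - \frac{-308 + E}{84 \left(E + g\right)}$ ($o{\left(g,E \right)} = \frac{\left(E - 308\right) \frac{1}{g + E}}{-84} = \frac{-308 + E}{E + g} \left(- \frac{1}{84}\right) = - \frac{-308 + E}{84 \left(E + g\right)}$)
$\frac{1}{o{\left(132 - 13,p \right)}} = \frac{1}{\frac{1}{84} \frac{1}{-218 + \left(132 - 13\right)} \left(308 - -218\right)} = \frac{1}{\frac{1}{84} \frac{1}{-218 + \left(132 - 13\right)} \left(308 + 218\right)} = \frac{1}{\frac{1}{84} \frac{1}{-218 + 119} \cdot 526} = \frac{1}{\frac{1}{84} \frac{1}{-99} \cdot 526} = \frac{1}{\frac{1}{84} \left(- \frac{1}{99}\right) 526} = \frac{1}{- \frac{263}{4158}} = - \frac{4158}{263}$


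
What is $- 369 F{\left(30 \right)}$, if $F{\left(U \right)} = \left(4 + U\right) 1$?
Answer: $-12546$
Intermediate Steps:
$F{\left(U \right)} = 4 + U$
$- 369 F{\left(30 \right)} = - 369 \left(4 + 30\right) = \left(-369\right) 34 = -12546$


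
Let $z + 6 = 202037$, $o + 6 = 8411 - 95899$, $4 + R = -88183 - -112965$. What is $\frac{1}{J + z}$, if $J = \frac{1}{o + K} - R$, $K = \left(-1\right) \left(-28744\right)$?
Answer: $\frac{58750}{10413613749} \approx 5.6417 \cdot 10^{-6}$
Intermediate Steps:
$K = 28744$
$R = 24778$ ($R = -4 - -24782 = -4 + \left(-88183 + 112965\right) = -4 + 24782 = 24778$)
$o = -87494$ ($o = -6 + \left(8411 - 95899\right) = -6 - 87488 = -87494$)
$z = 202031$ ($z = -6 + 202037 = 202031$)
$J = - \frac{1455707501}{58750}$ ($J = \frac{1}{-87494 + 28744} - 24778 = \frac{1}{-58750} - 24778 = - \frac{1}{58750} - 24778 = - \frac{1455707501}{58750} \approx -24778.0$)
$\frac{1}{J + z} = \frac{1}{- \frac{1455707501}{58750} + 202031} = \frac{1}{\frac{10413613749}{58750}} = \frac{58750}{10413613749}$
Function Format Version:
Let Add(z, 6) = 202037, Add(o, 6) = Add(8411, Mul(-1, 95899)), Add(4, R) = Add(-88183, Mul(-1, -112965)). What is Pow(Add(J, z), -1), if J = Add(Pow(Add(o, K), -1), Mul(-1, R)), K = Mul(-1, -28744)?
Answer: Rational(58750, 10413613749) ≈ 5.6417e-6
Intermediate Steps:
K = 28744
R = 24778 (R = Add(-4, Add(-88183, Mul(-1, -112965))) = Add(-4, Add(-88183, 112965)) = Add(-4, 24782) = 24778)
o = -87494 (o = Add(-6, Add(8411, Mul(-1, 95899))) = Add(-6, Add(8411, -95899)) = Add(-6, -87488) = -87494)
z = 202031 (z = Add(-6, 202037) = 202031)
J = Rational(-1455707501, 58750) (J = Add(Pow(Add(-87494, 28744), -1), Mul(-1, 24778)) = Add(Pow(-58750, -1), -24778) = Add(Rational(-1, 58750), -24778) = Rational(-1455707501, 58750) ≈ -24778.)
Pow(Add(J, z), -1) = Pow(Add(Rational(-1455707501, 58750), 202031), -1) = Pow(Rational(10413613749, 58750), -1) = Rational(58750, 10413613749)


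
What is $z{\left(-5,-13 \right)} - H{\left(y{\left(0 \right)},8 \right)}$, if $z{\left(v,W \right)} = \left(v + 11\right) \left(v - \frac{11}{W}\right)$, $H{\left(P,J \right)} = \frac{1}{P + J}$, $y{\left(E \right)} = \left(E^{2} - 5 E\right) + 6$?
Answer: $- \frac{4549}{182} \approx -24.995$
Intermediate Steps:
$y{\left(E \right)} = 6 + E^{2} - 5 E$
$H{\left(P,J \right)} = \frac{1}{J + P}$
$z{\left(v,W \right)} = \left(11 + v\right) \left(v - \frac{11}{W}\right)$
$z{\left(-5,-13 \right)} - H{\left(y{\left(0 \right)},8 \right)} = \frac{-121 - -55 - - 65 \left(11 - 5\right)}{-13} - \frac{1}{8 + \left(6 + 0^{2} - 0\right)} = - \frac{-121 + 55 - \left(-65\right) 6}{13} - \frac{1}{8 + \left(6 + 0 + 0\right)} = - \frac{-121 + 55 + 390}{13} - \frac{1}{8 + 6} = \left(- \frac{1}{13}\right) 324 - \frac{1}{14} = - \frac{324}{13} - \frac{1}{14} = - \frac{4549}{182}$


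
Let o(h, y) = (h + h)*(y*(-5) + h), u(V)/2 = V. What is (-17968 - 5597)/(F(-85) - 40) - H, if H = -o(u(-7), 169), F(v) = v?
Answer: 606013/25 ≈ 24241.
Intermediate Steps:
u(V) = 2*V
o(h, y) = 2*h*(h - 5*y) (o(h, y) = (2*h)*(-5*y + h) = (2*h)*(h - 5*y) = 2*h*(h - 5*y))
H = -24052 (H = -2*2*(-7)*(2*(-7) - 5*169) = -2*(-14)*(-14 - 845) = -2*(-14)*(-859) = -1*24052 = -24052)
(-17968 - 5597)/(F(-85) - 40) - H = (-17968 - 5597)/(-85 - 40) - 1*(-24052) = -23565/(-125) + 24052 = -23565*(-1/125) + 24052 = 4713/25 + 24052 = 606013/25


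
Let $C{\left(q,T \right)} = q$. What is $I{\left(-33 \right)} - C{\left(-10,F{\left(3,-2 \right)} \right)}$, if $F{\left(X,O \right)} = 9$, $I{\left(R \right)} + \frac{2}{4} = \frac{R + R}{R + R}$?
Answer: $\frac{21}{2} \approx 10.5$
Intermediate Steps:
$I{\left(R \right)} = \frac{1}{2}$ ($I{\left(R \right)} = - \frac{1}{2} + \frac{R + R}{R + R} = - \frac{1}{2} + \frac{2 R}{2 R} = - \frac{1}{2} + 2 R \frac{1}{2 R} = - \frac{1}{2} + 1 = \frac{1}{2}$)
$I{\left(-33 \right)} - C{\left(-10,F{\left(3,-2 \right)} \right)} = \frac{1}{2} - -10 = \frac{1}{2} + 10 = \frac{21}{2}$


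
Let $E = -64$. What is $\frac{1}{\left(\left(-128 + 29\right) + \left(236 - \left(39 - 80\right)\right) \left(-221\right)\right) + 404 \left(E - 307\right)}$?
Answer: $- \frac{1}{211200} \approx -4.7349 \cdot 10^{-6}$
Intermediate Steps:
$\frac{1}{\left(\left(-128 + 29\right) + \left(236 - \left(39 - 80\right)\right) \left(-221\right)\right) + 404 \left(E - 307\right)} = \frac{1}{\left(\left(-128 + 29\right) + \left(236 - \left(39 - 80\right)\right) \left(-221\right)\right) + 404 \left(-64 - 307\right)} = \frac{1}{\left(-99 + \left(236 - -41\right) \left(-221\right)\right) + 404 \left(-371\right)} = \frac{1}{\left(-99 + \left(236 + 41\right) \left(-221\right)\right) - 149884} = \frac{1}{\left(-99 + 277 \left(-221\right)\right) - 149884} = \frac{1}{\left(-99 - 61217\right) - 149884} = \frac{1}{-61316 - 149884} = \frac{1}{-211200} = - \frac{1}{211200}$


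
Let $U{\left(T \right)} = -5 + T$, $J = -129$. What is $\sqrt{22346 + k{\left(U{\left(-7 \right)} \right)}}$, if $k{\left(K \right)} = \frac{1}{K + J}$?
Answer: $\frac{\sqrt{444260685}}{141} \approx 149.49$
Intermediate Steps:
$k{\left(K \right)} = \frac{1}{-129 + K}$ ($k{\left(K \right)} = \frac{1}{K - 129} = \frac{1}{-129 + K}$)
$\sqrt{22346 + k{\left(U{\left(-7 \right)} \right)}} = \sqrt{22346 + \frac{1}{-129 - 12}} = \sqrt{22346 + \frac{1}{-141}} = \sqrt{22346 - \frac{1}{141}} = \sqrt{\frac{3150785}{141}} = \frac{\sqrt{444260685}}{141}$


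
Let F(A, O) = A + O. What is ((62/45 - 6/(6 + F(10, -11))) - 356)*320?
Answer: -1024768/9 ≈ -1.1386e+5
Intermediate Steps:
((62/45 - 6/(6 + F(10, -11))) - 356)*320 = ((62/45 - 6/(6 + (10 - 11))) - 356)*320 = ((62*(1/45) - 6/(6 - 1)) - 356)*320 = ((62/45 - 6/5) - 356)*320 = (8/45 - 356)*320 = -16012/45*320 = -1024768/9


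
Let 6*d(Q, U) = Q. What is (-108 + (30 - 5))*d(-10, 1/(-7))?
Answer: 415/3 ≈ 138.33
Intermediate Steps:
d(Q, U) = Q/6
(-108 + (30 - 5))*d(-10, 1/(-7)) = (-108 + (30 - 5))*((⅙)*(-10)) = (-108 + 25)*(-5/3) = -83*(-5/3) = 415/3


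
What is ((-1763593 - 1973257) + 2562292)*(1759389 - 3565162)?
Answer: 2120985123334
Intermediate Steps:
((-1763593 - 1973257) + 2562292)*(1759389 - 3565162) = (-3736850 + 2562292)*(-1805773) = -1174558*(-1805773) = 2120985123334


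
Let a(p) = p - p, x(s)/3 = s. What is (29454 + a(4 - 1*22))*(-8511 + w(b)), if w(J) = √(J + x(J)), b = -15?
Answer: -250682994 + 58908*I*√15 ≈ -2.5068e+8 + 2.2815e+5*I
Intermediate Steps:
x(s) = 3*s
a(p) = 0
w(J) = 2*√J (w(J) = √(J + 3*J) = √(4*J) = 2*√J)
(29454 + a(4 - 1*22))*(-8511 + w(b)) = (29454 + 0)*(-8511 + 2*√(-15)) = 29454*(-8511 + 2*(I*√15)) = 29454*(-8511 + 2*I*√15) = -250682994 + 58908*I*√15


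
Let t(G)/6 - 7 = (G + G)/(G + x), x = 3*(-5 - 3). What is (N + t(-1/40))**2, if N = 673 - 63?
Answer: 392607509056/923521 ≈ 4.2512e+5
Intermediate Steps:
N = 610
x = -24 (x = 3*(-8) = -24)
t(G) = 42 + 12*G/(-24 + G) (t(G) = 42 + 6*((G + G)/(G - 24)) = 42 + 6*((2*G)/(-24 + G)) = 42 + 6*(2*G/(-24 + G)) = 42 + 12*G/(-24 + G))
(N + t(-1/40))**2 = (610 + 18*(-56 + 3*(-1/40))/(-24 - 1/40))**2 = (610 + 18*(-56 - 3/40)/(-961/40))**2 = (610 + 18*(-40/961)*(-2243/40))**2 = (610 + 40374/961)**2 = (626584/961)**2 = 392607509056/923521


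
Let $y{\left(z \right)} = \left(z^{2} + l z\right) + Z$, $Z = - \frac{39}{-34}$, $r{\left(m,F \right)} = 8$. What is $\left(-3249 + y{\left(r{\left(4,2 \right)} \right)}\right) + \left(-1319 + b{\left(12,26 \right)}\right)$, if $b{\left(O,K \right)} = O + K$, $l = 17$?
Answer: $- \frac{147181}{34} \approx -4328.9$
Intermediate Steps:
$Z = \frac{39}{34}$ ($Z = \left(-39\right) \left(- \frac{1}{34}\right) = \frac{39}{34} \approx 1.1471$)
$y{\left(z \right)} = \frac{39}{34} + z^{2} + 17 z$ ($y{\left(z \right)} = \left(z^{2} + 17 z\right) + \frac{39}{34} = \frac{39}{34} + z^{2} + 17 z$)
$b{\left(O,K \right)} = K + O$
$\left(-3249 + y{\left(r{\left(4,2 \right)} \right)}\right) + \left(-1319 + b{\left(12,26 \right)}\right) = \left(-3249 + \left(\frac{39}{34} + 8^{2} + 17 \cdot 8\right)\right) + \left(-1319 + \left(26 + 12\right)\right) = \left(-3249 + \left(\frac{39}{34} + 64 + 136\right)\right) + \left(-1319 + 38\right) = \left(-3249 + \frac{6839}{34}\right) - 1281 = - \frac{103627}{34} - 1281 = - \frac{147181}{34}$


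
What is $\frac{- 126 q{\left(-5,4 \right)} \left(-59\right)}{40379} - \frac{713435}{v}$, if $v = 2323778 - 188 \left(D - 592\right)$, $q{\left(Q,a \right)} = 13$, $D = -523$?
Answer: $\frac{216024857651}{102296077842} \approx 2.1118$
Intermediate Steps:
$v = 2533398$ ($v = 2323778 - 188 \left(-523 - 592\right) = 2323778 - -209620 = 2323778 + 209620 = 2533398$)
$\frac{- 126 q{\left(-5,4 \right)} \left(-59\right)}{40379} - \frac{713435}{v} = \frac{\left(-126\right) 13 \left(-59\right)}{40379} - \frac{713435}{2533398} = \left(-1638\right) \left(-59\right) \frac{1}{40379} - \frac{713435}{2533398} = 96642 \cdot \frac{1}{40379} - \frac{713435}{2533398} = \frac{96642}{40379} - \frac{713435}{2533398} = \frac{216024857651}{102296077842}$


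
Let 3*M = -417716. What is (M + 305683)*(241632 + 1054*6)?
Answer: 41270871116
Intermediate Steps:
M = -417716/3 (M = (⅓)*(-417716) = -417716/3 ≈ -1.3924e+5)
(M + 305683)*(241632 + 1054*6) = (-417716/3 + 305683)*(241632 + 1054*6) = 499333*(241632 + 6324)/3 = (499333/3)*247956 = 41270871116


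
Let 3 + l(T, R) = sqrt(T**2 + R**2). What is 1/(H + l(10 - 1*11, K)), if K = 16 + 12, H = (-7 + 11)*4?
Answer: -13/616 + sqrt(785)/616 ≈ 0.024380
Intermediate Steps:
H = 16 (H = 4*4 = 16)
K = 28
l(T, R) = -3 + sqrt(R**2 + T**2) (l(T, R) = -3 + sqrt(T**2 + R**2) = -3 + sqrt(R**2 + T**2))
1/(H + l(10 - 1*11, K)) = 1/(16 + (-3 + sqrt(28**2 + (10 - 1*11)**2))) = 1/(16 + (-3 + sqrt(784 + (10 - 11)**2))) = 1/(16 + (-3 + sqrt(784 + (-1)**2))) = 1/(16 + (-3 + sqrt(784 + 1))) = 1/(16 + (-3 + sqrt(785))) = 1/(13 + sqrt(785))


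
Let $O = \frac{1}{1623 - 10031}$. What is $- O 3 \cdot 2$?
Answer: $\frac{3}{4204} \approx 0.00071361$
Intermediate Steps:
$O = - \frac{1}{8408}$ ($O = \frac{1}{-8408} = - \frac{1}{8408} \approx -0.00011893$)
$- O 3 \cdot 2 = - \frac{\left(-1\right) 3 \cdot 2}{8408} = - \frac{\left(-1\right) 6}{8408} = \left(-1\right) \left(- \frac{3}{4204}\right) = \frac{3}{4204}$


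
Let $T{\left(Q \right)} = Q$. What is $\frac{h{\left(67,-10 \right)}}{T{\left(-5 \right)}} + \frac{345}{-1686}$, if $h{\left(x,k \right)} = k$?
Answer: $\frac{1009}{562} \approx 1.7954$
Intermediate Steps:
$\frac{h{\left(67,-10 \right)}}{T{\left(-5 \right)}} + \frac{345}{-1686} = - \frac{10}{-5} + \frac{345}{-1686} = \left(-10\right) \left(- \frac{1}{5}\right) + 345 \left(- \frac{1}{1686}\right) = 2 - \frac{115}{562} = \frac{1009}{562}$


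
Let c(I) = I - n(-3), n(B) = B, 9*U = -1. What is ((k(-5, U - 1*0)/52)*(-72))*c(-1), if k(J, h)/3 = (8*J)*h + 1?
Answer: -588/13 ≈ -45.231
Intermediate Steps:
U = -⅑ (U = (⅑)*(-1) = -⅑ ≈ -0.11111)
k(J, h) = 3 + 24*J*h (k(J, h) = 3*((8*J)*h + 1) = 3*(8*J*h + 1) = 3*(1 + 8*J*h) = 3 + 24*J*h)
c(I) = 3 + I (c(I) = I - 1*(-3) = I + 3 = 3 + I)
((k(-5, U - 1*0)/52)*(-72))*c(-1) = (((3 + 24*(-5)*(-⅑ - 1*0))/52)*(-72))*(3 - 1) = (((3 + 24*(-5)*(-⅑ + 0))*(1/52))*(-72))*2 = (((3 + 24*(-5)*(-⅑))*(1/52))*(-72))*2 = (((3 + 40/3)*(1/52))*(-72))*2 = (((49/3)*(1/52))*(-72))*2 = ((49/156)*(-72))*2 = -294/13*2 = -588/13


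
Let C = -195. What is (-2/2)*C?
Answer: 195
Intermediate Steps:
(-2/2)*C = -2/2*(-195) = -2*1/2*(-195) = -1*(-195) = 195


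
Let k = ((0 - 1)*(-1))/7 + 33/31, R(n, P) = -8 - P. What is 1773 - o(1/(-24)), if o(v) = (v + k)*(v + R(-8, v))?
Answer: 1160294/651 ≈ 1782.3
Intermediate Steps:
k = 262/217 (k = -1*(-1)*(⅐) + 33*(1/31) = 1*(⅐) + 33/31 = ⅐ + 33/31 = 262/217 ≈ 1.2074)
o(v) = -2096/217 - 8*v (o(v) = (v + 262/217)*(v + (-8 - v)) = (262/217 + v)*(-8) = -2096/217 - 8*v)
1773 - o(1/(-24)) = 1773 - (-2096/217 - 8/(-24)) = 1773 - (-2096/217 - 8*(-1/24)) = 1773 - (-2096/217 + ⅓) = 1773 - 1*(-6071/651) = 1773 + 6071/651 = 1160294/651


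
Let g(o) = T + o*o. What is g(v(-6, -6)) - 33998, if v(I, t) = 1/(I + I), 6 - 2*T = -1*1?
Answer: -4895207/144 ≈ -33995.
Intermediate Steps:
T = 7/2 (T = 3 - (-1)/2 = 3 - ½*(-1) = 3 + ½ = 7/2 ≈ 3.5000)
v(I, t) = 1/(2*I)
g(o) = 7/2 + o² (g(o) = 7/2 + o*o = 7/2 + o²)
g(v(-6, -6)) - 33998 = (7/2 + ((½)/(-6))²) - 33998 = (7/2 + ((½)*(-⅙))²) - 33998 = (7/2 + (-1/12)²) - 33998 = (7/2 + 1/144) - 33998 = 505/144 - 33998 = -4895207/144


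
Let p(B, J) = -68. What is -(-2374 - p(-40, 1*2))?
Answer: 2306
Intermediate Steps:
-(-2374 - p(-40, 1*2)) = -(-2374 - 1*(-68)) = -(-2374 + 68) = -1*(-2306) = 2306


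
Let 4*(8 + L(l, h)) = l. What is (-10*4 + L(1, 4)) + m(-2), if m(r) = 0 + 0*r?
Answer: -191/4 ≈ -47.750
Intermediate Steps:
L(l, h) = -8 + l/4
m(r) = 0 (m(r) = 0 + 0 = 0)
(-10*4 + L(1, 4)) + m(-2) = (-10*4 + (-8 + (¼)*1)) + 0 = (-40 + (-8 + ¼)) + 0 = (-40 - 31/4) + 0 = -191/4 + 0 = -191/4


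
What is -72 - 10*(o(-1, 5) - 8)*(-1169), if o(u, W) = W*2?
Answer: 23308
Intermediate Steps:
o(u, W) = 2*W
-72 - 10*(o(-1, 5) - 8)*(-1169) = -72 - 10*(2*5 - 8)*(-1169) = -72 - 10*(10 - 8)*(-1169) = -72 - 10*2*(-1169) = -72 - 20*(-1169) = -72 + 23380 = 23308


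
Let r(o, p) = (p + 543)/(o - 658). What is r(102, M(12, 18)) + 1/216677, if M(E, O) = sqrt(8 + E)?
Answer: -117655055/120472412 - sqrt(5)/278 ≈ -0.98466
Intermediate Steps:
r(o, p) = (543 + p)/(-658 + o)
r(102, M(12, 18)) + 1/216677 = (543 + sqrt(8 + 12))/(-658 + 102) + 1/216677 = (543 + sqrt(20))/(-556) + 1/216677 = -(543 + 2*sqrt(5))/556 + 1/216677 = (-543/556 - sqrt(5)/278) + 1/216677 = -117655055/120472412 - sqrt(5)/278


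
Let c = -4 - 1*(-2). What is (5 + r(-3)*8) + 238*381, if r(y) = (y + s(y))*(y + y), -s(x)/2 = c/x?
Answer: 90891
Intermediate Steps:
c = -2 (c = -4 + 2 = -2)
s(x) = 4/x (s(x) = -(-4)/x = 4/x)
r(y) = 2*y*(y + 4/y) (r(y) = (y + 4/y)*(y + y) = (y + 4/y)*(2*y) = 2*y*(y + 4/y))
(5 + r(-3)*8) + 238*381 = (5 + (8 + 2*(-3)²)*8) + 238*381 = (5 + (8 + 2*9)*8) + 90678 = (5 + (8 + 18)*8) + 90678 = (5 + 26*8) + 90678 = (5 + 208) + 90678 = 213 + 90678 = 90891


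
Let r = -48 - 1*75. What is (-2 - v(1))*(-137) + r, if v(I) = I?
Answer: 288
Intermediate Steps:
r = -123 (r = -48 - 75 = -123)
(-2 - v(1))*(-137) + r = (-2 - 1*1)*(-137) - 123 = (-2 - 1)*(-137) - 123 = -3*(-137) - 123 = 411 - 123 = 288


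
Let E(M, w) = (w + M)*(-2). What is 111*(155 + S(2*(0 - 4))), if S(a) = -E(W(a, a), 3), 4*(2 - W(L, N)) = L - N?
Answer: 18315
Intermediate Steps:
W(L, N) = 2 - L/4 + N/4 (W(L, N) = 2 - (L - N)/4 = 2 + (-L/4 + N/4) = 2 - L/4 + N/4)
E(M, w) = -2*M - 2*w (E(M, w) = (M + w)*(-2) = -2*M - 2*w)
S(a) = 10 (S(a) = -(-2*(2 - a/4 + a/4) - 2*3) = -(-2*2 - 6) = -(-4 - 6) = -1*(-10) = 10)
111*(155 + S(2*(0 - 4))) = 111*(155 + 10) = 111*165 = 18315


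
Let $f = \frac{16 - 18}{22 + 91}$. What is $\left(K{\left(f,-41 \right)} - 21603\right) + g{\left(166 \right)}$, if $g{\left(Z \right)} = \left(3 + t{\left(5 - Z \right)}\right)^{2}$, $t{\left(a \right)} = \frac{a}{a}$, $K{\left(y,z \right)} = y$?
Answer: $- \frac{2439333}{113} \approx -21587.0$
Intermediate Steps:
$f = - \frac{2}{113} \approx -0.017699$
$t{\left(a \right)} = 1$
$g{\left(Z \right)} = 16$ ($g{\left(Z \right)} = \left(3 + 1\right)^{2} = 4^{2} = 16$)
$\left(K{\left(f,-41 \right)} - 21603\right) + g{\left(166 \right)} = \left(- \frac{2}{113} - 21603\right) + 16 = - \frac{2441141}{113} + 16 = - \frac{2439333}{113}$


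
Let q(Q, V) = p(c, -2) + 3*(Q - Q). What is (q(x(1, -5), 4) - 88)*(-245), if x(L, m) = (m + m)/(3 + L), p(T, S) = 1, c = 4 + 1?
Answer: 21315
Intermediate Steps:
c = 5
x(L, m) = 2*m/(3 + L) (x(L, m) = (2*m)/(3 + L) = 2*m/(3 + L))
q(Q, V) = 1 (q(Q, V) = 1 + 3*(Q - Q) = 1 + 3*0 = 1 + 0 = 1)
(q(x(1, -5), 4) - 88)*(-245) = (1 - 88)*(-245) = -87*(-245) = 21315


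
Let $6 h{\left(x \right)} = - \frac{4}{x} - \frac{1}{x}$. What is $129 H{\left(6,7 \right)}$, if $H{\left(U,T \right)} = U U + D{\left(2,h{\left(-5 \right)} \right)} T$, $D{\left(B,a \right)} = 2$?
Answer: $6450$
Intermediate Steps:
$h{\left(x \right)} = - \frac{5}{6 x}$ ($h{\left(x \right)} = \frac{- \frac{4}{x} - \frac{1}{x}}{6} = \frac{\left(-5\right) \frac{1}{x}}{6} = - \frac{5}{6 x}$)
$H{\left(U,T \right)} = U^{2} + 2 T$ ($H{\left(U,T \right)} = U U + 2 T = U^{2} + 2 T$)
$129 H{\left(6,7 \right)} = 129 \left(6^{2} + 2 \cdot 7\right) = 129 \left(36 + 14\right) = 129 \cdot 50 = 6450$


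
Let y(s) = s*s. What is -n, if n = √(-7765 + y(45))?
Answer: -2*I*√1435 ≈ -75.763*I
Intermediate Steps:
y(s) = s²
n = 2*I*√1435 (n = √(-7765 + 45²) = √(-7765 + 2025) = √(-5740) = 2*I*√1435 ≈ 75.763*I)
-n = -2*I*√1435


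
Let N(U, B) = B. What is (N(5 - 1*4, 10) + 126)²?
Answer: 18496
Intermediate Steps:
(N(5 - 1*4, 10) + 126)² = (10 + 126)² = 136² = 18496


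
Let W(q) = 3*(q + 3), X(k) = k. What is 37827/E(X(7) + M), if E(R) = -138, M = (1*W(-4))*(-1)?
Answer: -12609/46 ≈ -274.11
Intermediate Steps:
W(q) = 9 + 3*q (W(q) = 3*(3 + q) = 9 + 3*q)
M = 3 (M = (1*(9 + 3*(-4)))*(-1) = (1*(9 - 12))*(-1) = (1*(-3))*(-1) = -3*(-1) = 3)
37827/E(X(7) + M) = 37827/(-138) = 37827*(-1/138) = -12609/46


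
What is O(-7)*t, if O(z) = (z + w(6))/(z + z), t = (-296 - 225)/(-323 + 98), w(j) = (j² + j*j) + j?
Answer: -36991/3150 ≈ -11.743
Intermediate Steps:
w(j) = j + 2*j² (w(j) = (j² + j²) + j = 2*j² + j = j + 2*j²)
t = 521/225 (t = -521/(-225) = -521*(-1/225) = 521/225 ≈ 2.3156)
O(z) = (78 + z)/(2*z) (O(z) = (z + 6*(1 + 2*6))/(z + z) = (z + 6*(1 + 12))/((2*z)) = (z + 6*13)*(1/(2*z)) = (z + 78)*(1/(2*z)) = (78 + z)*(1/(2*z)) = (78 + z)/(2*z))
O(-7)*t = ((½)*(78 - 7)/(-7))*(521/225) = ((½)*(-⅐)*71)*(521/225) = -71/14*521/225 = -36991/3150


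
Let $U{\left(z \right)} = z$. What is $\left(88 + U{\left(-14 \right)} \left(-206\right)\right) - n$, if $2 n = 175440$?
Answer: $-84748$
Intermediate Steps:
$n = 87720$ ($n = \frac{1}{2} \cdot 175440 = 87720$)
$\left(88 + U{\left(-14 \right)} \left(-206\right)\right) - n = \left(88 - -2884\right) - 87720 = \left(88 + 2884\right) - 87720 = 2972 - 87720 = -84748$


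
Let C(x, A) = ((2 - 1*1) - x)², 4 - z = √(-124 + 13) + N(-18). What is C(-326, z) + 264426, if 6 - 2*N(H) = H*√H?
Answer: 371355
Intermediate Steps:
N(H) = 3 - H^(3/2)/2 (N(H) = 3 - H*√H/2 = 3 - H^(3/2)/2)
z = 1 - I*√111 - 27*I*√2 (z = 4 - (√(-124 + 13) + (3 - (-27)*I*√2)) = 4 - (√(-111) + (3 - (-27)*I*√2)) = 4 - (I*√111 + (3 + 27*I*√2)) = 4 - (3 + I*√111 + 27*I*√2) = 4 + (-3 - I*√111 - 27*I*√2) = 1 - I*√111 - 27*I*√2 ≈ 1.0 - 48.719*I)
C(x, A) = (1 - x)² (C(x, A) = ((2 - 1) - x)² = (1 - x)²)
C(-326, z) + 264426 = (-1 - 326)² + 264426 = (-327)² + 264426 = 106929 + 264426 = 371355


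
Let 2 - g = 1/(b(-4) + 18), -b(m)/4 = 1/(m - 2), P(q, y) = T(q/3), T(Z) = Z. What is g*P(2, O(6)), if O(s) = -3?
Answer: 109/84 ≈ 1.2976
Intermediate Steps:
P(q, y) = q/3
b(m) = -4/(-2 + m) (b(m) = -4/(m - 2) = -4/(-2 + m))
g = 109/56 (g = 2 - 1/(-4/(-2 - 4) + 18) = 2 - 1/(-4/(-6) + 18) = 2 - 1/(-4*(-⅙) + 18) = 2 - 1/(⅔ + 18) = 2 - 1/56/3 = 2 - 1*3/56 = 2 - 3/56 = 109/56 ≈ 1.9464)
g*P(2, O(6)) = 109*((⅓)*2)/56 = (109/56)*(⅔) = 109/84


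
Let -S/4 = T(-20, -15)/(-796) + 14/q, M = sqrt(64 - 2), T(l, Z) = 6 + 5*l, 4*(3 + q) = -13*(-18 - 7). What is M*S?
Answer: -73998*sqrt(62)/62287 ≈ -9.3544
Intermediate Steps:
q = 313/4 (q = -3 + (-13*(-18 - 7))/4 = -3 + (-13*(-25))/4 = -3 + (1/4)*325 = -3 + 325/4 = 313/4 ≈ 78.250)
M = sqrt(62) ≈ 7.8740
S = -73998/62287 (S = -4*((6 + 5*(-20))/(-796) + 14/(313/4)) = -4*((6 - 100)*(-1/796) + 14*(4/313)) = -4*(-94*(-1/796) + 56/313) = -4*(47/398 + 56/313) = -4*36999/124574 = -73998/62287 ≈ -1.1880)
M*S = sqrt(62)*(-73998/62287) = -73998*sqrt(62)/62287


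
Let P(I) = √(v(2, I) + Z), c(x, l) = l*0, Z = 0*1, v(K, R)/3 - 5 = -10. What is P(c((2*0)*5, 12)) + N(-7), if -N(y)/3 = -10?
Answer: 30 + I*√15 ≈ 30.0 + 3.873*I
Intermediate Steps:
v(K, R) = -15 (v(K, R) = 15 + 3*(-10) = 15 - 30 = -15)
Z = 0
c(x, l) = 0
P(I) = I*√15 (P(I) = √(-15 + 0) = √(-15) = I*√15)
N(y) = 30 (N(y) = -3*(-10) = 30)
P(c((2*0)*5, 12)) + N(-7) = I*√15 + 30 = 30 + I*√15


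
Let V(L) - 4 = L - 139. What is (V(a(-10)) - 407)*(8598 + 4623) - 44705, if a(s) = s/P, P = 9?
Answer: -7225177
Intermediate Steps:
a(s) = s/9
V(L) = -135 + L (V(L) = 4 + (L - 139) = 4 + (-139 + L) = -135 + L)
(V(a(-10)) - 407)*(8598 + 4623) - 44705 = ((-135 + (⅑)*(-10)) - 407)*(8598 + 4623) - 44705 = ((-135 - 10/9) - 407)*13221 - 44705 = (-1225/9 - 407)*13221 - 44705 = -4888/9*13221 - 44705 = -7180472 - 44705 = -7225177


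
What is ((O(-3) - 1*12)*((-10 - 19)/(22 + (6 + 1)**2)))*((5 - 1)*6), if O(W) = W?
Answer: 10440/71 ≈ 147.04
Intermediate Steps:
((O(-3) - 1*12)*((-10 - 19)/(22 + (6 + 1)**2)))*((5 - 1)*6) = ((-3 - 1*12)*((-10 - 19)/(22 + (6 + 1)**2)))*((5 - 1)*6) = ((-3 - 12)*(-29/(22 + 7**2)))*(4*6) = -(-435)/(22 + 49)*24 = -(-435)/71*24 = -15*(-29/71)*24 = (435/71)*24 = 10440/71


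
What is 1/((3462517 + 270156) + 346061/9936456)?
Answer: 9936456/37089541372949 ≈ 2.6790e-7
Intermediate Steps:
1/((3462517 + 270156) + 346061/9936456) = 1/(3732673 + 346061*(1/9936456)) = 1/(3732673 + 346061/9936456) = 1/(37089541372949/9936456) = 9936456/37089541372949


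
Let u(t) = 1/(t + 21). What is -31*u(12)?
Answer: -31/33 ≈ -0.93939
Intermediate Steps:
u(t) = 1/(21 + t)
-31*u(12) = -31/(21 + 12) = -31/33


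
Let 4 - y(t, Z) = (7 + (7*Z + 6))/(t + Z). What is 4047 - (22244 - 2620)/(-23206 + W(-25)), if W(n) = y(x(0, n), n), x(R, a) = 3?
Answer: 1033427105/255303 ≈ 4047.8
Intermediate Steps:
y(t, Z) = 4 - (13 + 7*Z)/(Z + t) (y(t, Z) = 4 - (7 + (7*Z + 6))/(t + Z) = 4 - (7 + (6 + 7*Z))/(Z + t) = 4 - (13 + 7*Z)/(Z + t))
W(n) = (-1 - 3*n)/(3 + n) (W(n) = (-13 - 3*n + 4*3)/(n + 3) = (-13 - 3*n + 12)/(3 + n) = (-1 - 3*n)/(3 + n))
4047 - (22244 - 2620)/(-23206 + W(-25)) = 4047 - (22244 - 2620)/(-23206 + (-1 - 3*(-25))/(3 - 25)) = 4047 - 19624/(-23206 + (-1 + 75)/(-22)) = 4047 - 19624/(-23206 - 1/22*74) = 4047 - 19624/(-23206 - 37/11) = 4047 - 19624/(-255303/11) = 4047 - 19624*(-11)/255303 = 4047 - 1*(-215864/255303) = 4047 + 215864/255303 = 1033427105/255303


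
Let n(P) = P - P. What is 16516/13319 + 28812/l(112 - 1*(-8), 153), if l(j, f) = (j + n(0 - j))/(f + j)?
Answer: 8730410047/133190 ≈ 65549.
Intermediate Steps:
n(P) = 0
l(j, f) = j/(f + j) (l(j, f) = (j + 0)/(f + j) = j/(f + j))
16516/13319 + 28812/l(112 - 1*(-8), 153) = 16516/13319 + 28812/(((112 - 1*(-8))/(153 + (112 - 1*(-8))))) = 16516*(1/13319) + 28812/(((112 + 8)/(153 + (112 + 8)))) = 16516/13319 + 28812/((120/(153 + 120))) = 16516/13319 + 28812/((120/273)) = 16516/13319 + 28812/((120*(1/273))) = 16516/13319 + 28812/(40/91) = 16516/13319 + 28812*(91/40) = 16516/13319 + 655473/10 = 8730410047/133190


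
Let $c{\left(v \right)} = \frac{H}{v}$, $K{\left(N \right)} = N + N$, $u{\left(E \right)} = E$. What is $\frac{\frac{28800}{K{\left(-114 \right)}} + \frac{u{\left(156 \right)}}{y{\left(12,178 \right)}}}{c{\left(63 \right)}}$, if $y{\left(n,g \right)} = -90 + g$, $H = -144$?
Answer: $\frac{364413}{6688} \approx 54.488$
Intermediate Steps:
$K{\left(N \right)} = 2 N$
$c{\left(v \right)} = - \frac{144}{v}$
$\frac{\frac{28800}{K{\left(-114 \right)}} + \frac{u{\left(156 \right)}}{y{\left(12,178 \right)}}}{c{\left(63 \right)}} = \frac{\frac{28800}{2 \left(-114\right)} + \frac{156}{-90 + 178}}{\left(-144\right) \frac{1}{63}} = \frac{\frac{28800}{-228} + \frac{156}{88}}{\left(-144\right) \frac{1}{63}} = \frac{28800 \left(- \frac{1}{228}\right) + 156 \cdot \frac{1}{88}}{- \frac{16}{7}} = \left(- \frac{2400}{19} + \frac{39}{22}\right) \left(- \frac{7}{16}\right) = \left(- \frac{52059}{418}\right) \left(- \frac{7}{16}\right) = \frac{364413}{6688}$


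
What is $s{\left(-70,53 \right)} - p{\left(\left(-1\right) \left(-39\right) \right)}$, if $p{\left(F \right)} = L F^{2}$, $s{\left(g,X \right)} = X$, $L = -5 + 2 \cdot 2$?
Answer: $1574$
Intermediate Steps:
$L = -1$ ($L = -5 + 4 = -1$)
$p{\left(F \right)} = - F^{2}$
$s{\left(-70,53 \right)} - p{\left(\left(-1\right) \left(-39\right) \right)} = 53 - - \left(\left(-1\right) \left(-39\right)\right)^{2} = 53 - - 39^{2} = 53 - \left(-1\right) 1521 = 53 - -1521 = 53 + 1521 = 1574$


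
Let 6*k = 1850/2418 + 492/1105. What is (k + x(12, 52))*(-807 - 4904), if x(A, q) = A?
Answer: -42966485771/616590 ≈ -69684.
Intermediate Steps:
k = 124381/616590 (k = (1850/2418 + 492/1105)/6 = (1850*(1/2418) + 492*(1/1105))/6 = (925/1209 + 492/1105)/6 = (1/6)*(124381/102765) = 124381/616590 ≈ 0.20172)
(k + x(12, 52))*(-807 - 4904) = (124381/616590 + 12)*(-807 - 4904) = (7523461/616590)*(-5711) = -42966485771/616590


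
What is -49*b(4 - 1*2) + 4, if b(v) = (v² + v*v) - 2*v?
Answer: -192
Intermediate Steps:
b(v) = -2*v + 2*v² (b(v) = (v² + v²) - 2*v = 2*v² - 2*v = -2*v + 2*v²)
-49*b(4 - 1*2) + 4 = -98*(4 - 1*2)*(-1 + (4 - 1*2)) + 4 = -98*(4 - 2)*(-1 + (4 - 2)) + 4 = -98*2*(-1 + 2) + 4 = -98*2 + 4 = -49*4 + 4 = -196 + 4 = -192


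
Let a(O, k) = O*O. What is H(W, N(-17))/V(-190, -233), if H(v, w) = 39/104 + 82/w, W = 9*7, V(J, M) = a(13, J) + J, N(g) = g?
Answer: 605/2856 ≈ 0.21183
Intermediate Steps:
a(O, k) = O**2
V(J, M) = 169 + J (V(J, M) = 13**2 + J = 169 + J)
W = 63
H(v, w) = 3/8 + 82/w (H(v, w) = 39*(1/104) + 82/w = 3/8 + 82/w)
H(W, N(-17))/V(-190, -233) = (3/8 + 82/(-17))/(169 - 190) = (3/8 + 82*(-1/17))/(-21) = (3/8 - 82/17)*(-1/21) = -605/136*(-1/21) = 605/2856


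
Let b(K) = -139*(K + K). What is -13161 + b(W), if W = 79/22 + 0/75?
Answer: -155752/11 ≈ -14159.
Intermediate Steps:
W = 79/22 (W = 79*(1/22) + 0*(1/75) = 79/22 + 0 = 79/22 ≈ 3.5909)
b(K) = -278*K
-13161 + b(W) = -13161 - 278*79/22 = -13161 - 10981/11 = -155752/11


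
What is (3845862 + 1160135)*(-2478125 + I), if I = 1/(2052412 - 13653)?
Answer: -25291796875352303378/2038759 ≈ -1.2405e+13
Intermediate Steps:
I = 1/2038759 ≈ 4.9049e-7
(3845862 + 1160135)*(-2478125 + I) = (3845862 + 1160135)*(-2478125 + 1/2038759) = 5005997*(-5052299646874/2038759) = -25291796875352303378/2038759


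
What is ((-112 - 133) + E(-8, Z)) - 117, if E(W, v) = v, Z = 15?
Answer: -347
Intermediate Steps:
((-112 - 133) + E(-8, Z)) - 117 = ((-112 - 133) + 15) - 117 = (-245 + 15) - 117 = -230 - 117 = -347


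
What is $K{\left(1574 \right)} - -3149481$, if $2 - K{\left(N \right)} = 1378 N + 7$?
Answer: $980504$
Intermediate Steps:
$K{\left(N \right)} = -5 - 1378 N$ ($K{\left(N \right)} = 2 - \left(1378 N + 7\right) = 2 - \left(7 + 1378 N\right) = -5 - 1378 N$)
$K{\left(1574 \right)} - -3149481 = \left(-5 - 2168972\right) - -3149481 = \left(-5 - 2168972\right) + 3149481 = -2168977 + 3149481 = 980504$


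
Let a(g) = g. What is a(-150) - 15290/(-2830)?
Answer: -40921/283 ≈ -144.60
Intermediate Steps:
a(-150) - 15290/(-2830) = -150 - 15290/(-2830) = -150 - 15290*(-1)/2830 = -150 - 1*(-1529/283) = -150 + 1529/283 = -40921/283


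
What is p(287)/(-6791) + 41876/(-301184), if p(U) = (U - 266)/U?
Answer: -2915120027/20964740576 ≈ -0.13905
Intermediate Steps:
p(U) = (-266 + U)/U
p(287)/(-6791) + 41876/(-301184) = ((-266 + 287)/287)/(-6791) + 41876/(-301184) = ((1/287)*21)*(-1/6791) + 41876*(-1/301184) = (3/41)*(-1/6791) - 10469/75296 = -3/278431 - 10469/75296 = -2915120027/20964740576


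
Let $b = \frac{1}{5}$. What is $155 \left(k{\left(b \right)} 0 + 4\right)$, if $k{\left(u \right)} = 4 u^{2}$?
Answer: $620$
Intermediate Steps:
$b = \frac{1}{5} \approx 0.2$
$155 \left(k{\left(b \right)} 0 + 4\right) = 155 \left(\frac{4}{25} \cdot 0 + 4\right) = 155 \left(0 + 4\right) = 155 \cdot 4 = 620$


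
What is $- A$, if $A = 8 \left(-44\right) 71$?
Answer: $24992$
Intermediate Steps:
$A = -24992$ ($A = \left(-352\right) 71 = -24992$)
$- A = \left(-1\right) \left(-24992\right) = 24992$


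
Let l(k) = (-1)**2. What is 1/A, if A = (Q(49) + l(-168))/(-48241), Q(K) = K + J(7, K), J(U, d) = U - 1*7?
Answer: -48241/50 ≈ -964.82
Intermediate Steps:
J(U, d) = -7 + U (J(U, d) = U - 7 = -7 + U)
l(k) = 1
Q(K) = K (Q(K) = K + (-7 + 7) = K + 0 = K)
A = -50/48241 (A = (49 + 1)/(-48241) = 50*(-1/48241) = -50/48241 ≈ -0.0010365)
1/A = 1/(-50/48241) = -48241/50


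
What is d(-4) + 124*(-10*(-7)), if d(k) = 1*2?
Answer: 8682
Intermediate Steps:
d(k) = 2
d(-4) + 124*(-10*(-7)) = 2 + 124*(-10*(-7)) = 2 + 124*70 = 2 + 8680 = 8682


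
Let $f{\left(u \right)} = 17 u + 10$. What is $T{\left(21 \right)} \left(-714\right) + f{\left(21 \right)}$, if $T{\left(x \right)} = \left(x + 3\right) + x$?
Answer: $-31763$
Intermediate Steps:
$T{\left(x \right)} = 3 + 2 x$ ($T{\left(x \right)} = \left(3 + x\right) + x = 3 + 2 x$)
$f{\left(u \right)} = 10 + 17 u$
$T{\left(21 \right)} \left(-714\right) + f{\left(21 \right)} = \left(3 + 2 \cdot 21\right) \left(-714\right) + \left(10 + 17 \cdot 21\right) = \left(3 + 42\right) \left(-714\right) + \left(10 + 357\right) = 45 \left(-714\right) + 367 = -32130 + 367 = -31763$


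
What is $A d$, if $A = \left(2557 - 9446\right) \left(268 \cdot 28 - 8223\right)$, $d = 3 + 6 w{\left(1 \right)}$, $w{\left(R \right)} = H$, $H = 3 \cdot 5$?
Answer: $460646763$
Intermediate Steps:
$H = 15$
$w{\left(R \right)} = 15$
$d = 93$ ($d = 3 + 6 \cdot 15 = 3 + 90 = 93$)
$A = 4953191$ ($A = - 6889 \left(7504 - 8223\right) = \left(-6889\right) \left(-719\right) = 4953191$)
$A d = 4953191 \cdot 93 = 460646763$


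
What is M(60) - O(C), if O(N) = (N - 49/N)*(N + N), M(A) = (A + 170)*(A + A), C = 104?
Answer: 6066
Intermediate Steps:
M(A) = 2*A*(170 + A) (M(A) = (170 + A)*(2*A) = 2*A*(170 + A))
O(N) = 2*N*(N - 49/N) (O(N) = (N - 49/N)*(2*N) = 2*N*(N - 49/N))
M(60) - O(C) = 2*60*(170 + 60) - (-98 + 2*104²) = 2*60*230 - (-98 + 2*10816) = 27600 - (-98 + 21632) = 27600 - 1*21534 = 27600 - 21534 = 6066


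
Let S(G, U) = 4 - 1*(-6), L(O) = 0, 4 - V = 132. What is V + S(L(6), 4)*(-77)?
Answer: -898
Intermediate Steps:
V = -128 (V = 4 - 1*132 = 4 - 132 = -128)
S(G, U) = 10 (S(G, U) = 4 + 6 = 10)
V + S(L(6), 4)*(-77) = -128 + 10*(-77) = -128 - 770 = -898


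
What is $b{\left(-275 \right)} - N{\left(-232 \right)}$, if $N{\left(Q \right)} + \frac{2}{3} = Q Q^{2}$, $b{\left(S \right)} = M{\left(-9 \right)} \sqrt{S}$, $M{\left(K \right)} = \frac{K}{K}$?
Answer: $\frac{37461506}{3} + 5 i \sqrt{11} \approx 1.2487 \cdot 10^{7} + 16.583 i$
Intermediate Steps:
$M{\left(K \right)} = 1$
$b{\left(S \right)} = \sqrt{S}$ ($b{\left(S \right)} = 1 \sqrt{S} = \sqrt{S}$)
$N{\left(Q \right)} = - \frac{2}{3} + Q^{3}$ ($N{\left(Q \right)} = - \frac{2}{3} + Q Q^{2} = - \frac{2}{3} + Q^{3}$)
$b{\left(-275 \right)} - N{\left(-232 \right)} = \sqrt{-275} - \left(- \frac{2}{3} + \left(-232\right)^{3}\right) = 5 i \sqrt{11} - \left(- \frac{2}{3} - 12487168\right) = 5 i \sqrt{11} - - \frac{37461506}{3} = 5 i \sqrt{11} + \frac{37461506}{3} = \frac{37461506}{3} + 5 i \sqrt{11}$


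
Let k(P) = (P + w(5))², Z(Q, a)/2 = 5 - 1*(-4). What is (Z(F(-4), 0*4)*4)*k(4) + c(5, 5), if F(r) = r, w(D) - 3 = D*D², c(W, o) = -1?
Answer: 1254527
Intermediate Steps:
w(D) = 3 + D³ (w(D) = 3 + D*D² = 3 + D³)
Z(Q, a) = 18 (Z(Q, a) = 2*(5 - 1*(-4)) = 2*(5 + 4) = 2*9 = 18)
k(P) = (128 + P)² (k(P) = (P + (3 + 5³))² = (P + (3 + 125))² = (P + 128)² = (128 + P)²)
(Z(F(-4), 0*4)*4)*k(4) + c(5, 5) = (18*4)*(128 + 4)² - 1 = 72*132² - 1 = 72*17424 - 1 = 1254528 - 1 = 1254527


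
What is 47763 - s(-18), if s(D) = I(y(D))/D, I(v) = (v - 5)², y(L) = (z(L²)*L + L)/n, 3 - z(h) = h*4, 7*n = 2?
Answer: 6625354615/18 ≈ 3.6808e+8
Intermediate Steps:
n = 2/7 (n = (⅐)*2 = 2/7 ≈ 0.28571)
z(h) = 3 - 4*h (z(h) = 3 - h*4 = 3 - 4*h)
y(L) = 7*L/2 + 7*L*(3 - 4*L²)/2 (y(L) = ((3 - 4*L²)*L + L)/(2/7) = (L*(3 - 4*L²) + L)*(7/2) = (L + L*(3 - 4*L²))*(7/2) = 7*L/2 + 7*L*(3 - 4*L²)/2)
I(v) = (-5 + v)²
s(D) = (-5 + 14*D*(1 - D²))²/D
47763 - s(-18) = 47763 - (5 + 14*(-18)*(-1 + (-18)²))²/(-18) = 47763 - (-1)*(5 + 14*(-18)*(-1 + 324))²/18 = 47763 - (-1)*(5 + 14*(-18)*323)²/18 = 47763 - (-1)*(5 - 81396)²/18 = 47763 - (-1)*(-81391)²/18 = 47763 - (-1)*6624494881/18 = 47763 - 1*(-6624494881/18) = 47763 + 6624494881/18 = 6625354615/18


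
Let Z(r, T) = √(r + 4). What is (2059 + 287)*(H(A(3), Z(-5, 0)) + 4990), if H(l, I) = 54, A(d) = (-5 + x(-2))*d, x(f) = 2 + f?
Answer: 11833224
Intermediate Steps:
Z(r, T) = √(4 + r)
A(d) = -5*d (A(d) = (-5 + (2 - 2))*d = (-5 + 0)*d = -5*d)
(2059 + 287)*(H(A(3), Z(-5, 0)) + 4990) = (2059 + 287)*(54 + 4990) = 2346*5044 = 11833224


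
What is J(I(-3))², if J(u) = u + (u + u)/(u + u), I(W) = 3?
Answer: 16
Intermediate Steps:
J(u) = 1 + u (J(u) = u + (2*u)/((2*u)) = u + (2*u)*(1/(2*u)) = u + 1 = 1 + u)
J(I(-3))² = (1 + 3)² = 4² = 16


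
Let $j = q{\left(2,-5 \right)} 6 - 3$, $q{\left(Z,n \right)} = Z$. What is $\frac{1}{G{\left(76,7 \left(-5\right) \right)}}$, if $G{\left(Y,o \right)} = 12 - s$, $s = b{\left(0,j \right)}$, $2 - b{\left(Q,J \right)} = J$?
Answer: $\frac{1}{19} \approx 0.052632$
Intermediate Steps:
$j = 9$ ($j = 2 \cdot 6 - 3 = 12 - 3 = 9$)
$b{\left(Q,J \right)} = 2 - J$
$s = -7$ ($s = 2 - 9 = -7$)
$G{\left(Y,o \right)} = 19$ ($G{\left(Y,o \right)} = 12 - -7 = 12 + 7 = 19$)
$\frac{1}{G{\left(76,7 \left(-5\right) \right)}} = \frac{1}{19}$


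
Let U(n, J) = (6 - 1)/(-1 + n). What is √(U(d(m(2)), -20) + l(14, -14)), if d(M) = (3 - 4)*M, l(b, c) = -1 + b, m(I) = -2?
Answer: 3*√2 ≈ 4.2426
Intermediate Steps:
d(M) = -M
U(n, J) = 5/(-1 + n)
√(U(d(m(2)), -20) + l(14, -14)) = √(5/(-1 - 1*(-2)) + (-1 + 14)) = √(5/(-1 + 2) + 13) = √(5/1 + 13) = √(5*1 + 13) = √(5 + 13) = √18 = 3*√2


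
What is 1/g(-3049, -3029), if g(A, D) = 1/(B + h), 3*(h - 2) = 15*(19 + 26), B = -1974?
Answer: -1747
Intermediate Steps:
h = 227 (h = 2 + (15*(19 + 26))/3 = 2 + (15*45)/3 = 2 + (⅓)*675 = 2 + 225 = 227)
g(A, D) = -1/1747 (g(A, D) = 1/(-1974 + 227) = 1/(-1747) = -1/1747)
1/g(-3049, -3029) = 1/(-1/1747) = -1747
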